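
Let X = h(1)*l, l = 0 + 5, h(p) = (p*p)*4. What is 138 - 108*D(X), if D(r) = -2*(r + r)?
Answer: 8778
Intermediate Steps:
h(p) = 4*p² (h(p) = p²*4 = 4*p²)
l = 5
X = 20 (X = (4*1²)*5 = (4*1)*5 = 4*5 = 20)
D(r) = -4*r
138 - 108*D(X) = 138 - (-432)*20 = 138 - 108*(-80) = 138 + 8640 = 8778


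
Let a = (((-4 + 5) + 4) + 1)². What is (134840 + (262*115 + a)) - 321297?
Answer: -156291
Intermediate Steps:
a = 36 (a = ((1 + 4) + 1)² = (5 + 1)² = 6² = 36)
(134840 + (262*115 + a)) - 321297 = (134840 + (262*115 + 36)) - 321297 = (134840 + (30130 + 36)) - 321297 = (134840 + 30166) - 321297 = 165006 - 321297 = -156291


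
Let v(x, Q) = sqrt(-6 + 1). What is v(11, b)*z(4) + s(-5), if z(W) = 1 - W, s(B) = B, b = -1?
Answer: -5 - 3*I*sqrt(5) ≈ -5.0 - 6.7082*I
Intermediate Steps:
v(x, Q) = I*sqrt(5) (v(x, Q) = sqrt(-5) = I*sqrt(5))
v(11, b)*z(4) + s(-5) = (I*sqrt(5))*(1 - 1*4) - 5 = (I*sqrt(5))*(1 - 4) - 5 = (I*sqrt(5))*(-3) - 5 = -3*I*sqrt(5) - 5 = -5 - 3*I*sqrt(5)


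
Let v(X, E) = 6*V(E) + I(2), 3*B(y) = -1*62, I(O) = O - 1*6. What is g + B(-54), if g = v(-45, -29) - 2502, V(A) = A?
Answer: -8102/3 ≈ -2700.7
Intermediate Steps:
I(O) = -6 + O (I(O) = O - 6 = -6 + O)
B(y) = -62/3 (B(y) = (-1*62)/3 = (1/3)*(-62) = -62/3)
v(X, E) = -4 + 6*E (v(X, E) = 6*E + (-6 + 2) = 6*E - 4 = -4 + 6*E)
g = -2680 (g = (-4 + 6*(-29)) - 2502 = (-4 - 174) - 2502 = -178 - 2502 = -2680)
g + B(-54) = -2680 - 62/3 = -8102/3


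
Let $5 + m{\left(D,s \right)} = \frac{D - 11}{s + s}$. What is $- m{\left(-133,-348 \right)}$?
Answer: $\frac{139}{29} \approx 4.7931$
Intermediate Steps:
$m{\left(D,s \right)} = -5 + \frac{-11 + D}{2 s}$ ($m{\left(D,s \right)} = -5 + \frac{D - 11}{s + s} = -5 + \frac{-11 + D}{2 s}$)
$- m{\left(-133,-348 \right)} = - \frac{-11 - 133 - -3480}{2 \left(-348\right)} = - \frac{\left(-1\right) \left(-11 - 133 + 3480\right)}{2 \cdot 348} = - \frac{\left(-1\right) 3336}{2 \cdot 348} = \left(-1\right) \left(- \frac{139}{29}\right) = \frac{139}{29}$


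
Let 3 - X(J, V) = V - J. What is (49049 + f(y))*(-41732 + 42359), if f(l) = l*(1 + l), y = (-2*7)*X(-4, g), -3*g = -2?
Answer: 93329159/3 ≈ 3.1110e+7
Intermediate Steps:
g = ⅔ (g = -⅓*(-2) = ⅔ ≈ 0.66667)
X(J, V) = 3 + J - V (X(J, V) = 3 - (V - J) = 3 + (J - V) = 3 + J - V)
y = 70/3 (y = (-2*7)*(3 - 4 - 1*⅔) = -14*(3 - 4 - ⅔) = -14*(-5/3) = 70/3 ≈ 23.333)
(49049 + f(y))*(-41732 + 42359) = (49049 + 70*(1 + 70/3)/3)*(-41732 + 42359) = (49049 + (70/3)*(73/3))*627 = (49049 + 5110/9)*627 = (446551/9)*627 = 93329159/3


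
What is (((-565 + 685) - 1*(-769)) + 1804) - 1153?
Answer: 1540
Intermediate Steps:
(((-565 + 685) - 1*(-769)) + 1804) - 1153 = ((120 + 769) + 1804) - 1153 = (889 + 1804) - 1153 = 2693 - 1153 = 1540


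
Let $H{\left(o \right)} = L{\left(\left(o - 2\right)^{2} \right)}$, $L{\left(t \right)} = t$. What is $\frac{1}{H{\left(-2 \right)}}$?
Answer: $\frac{1}{16} \approx 0.0625$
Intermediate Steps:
$H{\left(o \right)} = \left(-2 + o\right)^{2}$ ($H{\left(o \right)} = \left(o - 2\right)^{2} = \left(-2 + o\right)^{2}$)
$\frac{1}{H{\left(-2 \right)}} = \frac{1}{\left(-2 - 2\right)^{2}} = \frac{1}{\left(-4\right)^{2}} = \frac{1}{16}$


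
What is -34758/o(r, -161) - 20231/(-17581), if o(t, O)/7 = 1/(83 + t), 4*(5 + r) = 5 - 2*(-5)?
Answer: -99911361839/246134 ≈ -4.0592e+5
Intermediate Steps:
r = -5/4 (r = -5 + (5 - 2*(-5))/4 = -5 + (5 + 10)/4 = -5 + (1/4)*15 = -5 + 15/4 = -5/4 ≈ -1.2500)
o(t, O) = 7/(83 + t)
-34758/o(r, -161) - 20231/(-17581) = -34758/(7/(83 - 5/4)) - 20231/(-17581) = -34758/(7/(327/4)) - 20231*(-1/17581) = -34758/(7*(4/327)) + 20231/17581 = -34758/28/327 + 20231/17581 = -34758*327/28 + 20231/17581 = -5682933/14 + 20231/17581 = -99911361839/246134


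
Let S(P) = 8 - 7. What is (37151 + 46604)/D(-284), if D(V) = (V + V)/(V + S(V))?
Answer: 23702665/568 ≈ 41730.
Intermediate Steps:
S(P) = 1
D(V) = 2*V/(1 + V) (D(V) = (V + V)/(V + 1) = (2*V)/(1 + V) = 2*V/(1 + V))
(37151 + 46604)/D(-284) = (37151 + 46604)/((2*(-284)/(1 - 284))) = 83755/((2*(-284)/(-283))) = 83755/((2*(-284)*(-1/283))) = 83755/(568/283) = 83755*(283/568) = 23702665/568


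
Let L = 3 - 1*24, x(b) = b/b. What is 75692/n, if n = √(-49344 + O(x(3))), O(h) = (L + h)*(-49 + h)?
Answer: -18923*I*√21/252 ≈ -344.11*I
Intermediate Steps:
x(b) = 1
L = -21 (L = 3 - 24 = -21)
O(h) = (-49 + h)*(-21 + h) (O(h) = (-21 + h)*(-49 + h) = (-49 + h)*(-21 + h))
n = 48*I*√21 (n = √(-49344 + (1029 + 1² - 70*1)) = √(-49344 + (1029 + 1 - 70)) = √(-49344 + 960) = √(-48384) = 48*I*√21 ≈ 219.96*I)
75692/n = 75692/((48*I*√21)) = 75692*(-I*√21/1008) = -18923*I*√21/252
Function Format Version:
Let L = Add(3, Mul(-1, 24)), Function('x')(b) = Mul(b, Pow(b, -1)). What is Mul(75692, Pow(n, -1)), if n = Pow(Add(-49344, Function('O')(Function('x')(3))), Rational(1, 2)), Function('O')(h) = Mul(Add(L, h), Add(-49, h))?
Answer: Mul(Rational(-18923, 252), I, Pow(21, Rational(1, 2))) ≈ Mul(-344.11, I)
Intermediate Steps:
Function('x')(b) = 1
L = -21 (L = Add(3, -24) = -21)
Function('O')(h) = Mul(Add(-49, h), Add(-21, h)) (Function('O')(h) = Mul(Add(-21, h), Add(-49, h)) = Mul(Add(-49, h), Add(-21, h)))
n = Mul(48, I, Pow(21, Rational(1, 2))) (n = Pow(Add(-49344, Add(1029, Pow(1, 2), Mul(-70, 1))), Rational(1, 2)) = Pow(Add(-49344, Add(1029, 1, -70)), Rational(1, 2)) = Pow(Add(-49344, 960), Rational(1, 2)) = Pow(-48384, Rational(1, 2)) = Mul(48, I, Pow(21, Rational(1, 2))) ≈ Mul(219.96, I))
Mul(75692, Pow(n, -1)) = Mul(75692, Pow(Mul(48, I, Pow(21, Rational(1, 2))), -1)) = Mul(75692, Mul(Rational(-1, 1008), I, Pow(21, Rational(1, 2)))) = Mul(Rational(-18923, 252), I, Pow(21, Rational(1, 2)))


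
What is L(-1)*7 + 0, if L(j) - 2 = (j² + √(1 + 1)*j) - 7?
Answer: -28 - 7*√2 ≈ -37.899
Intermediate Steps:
L(j) = -5 + j² + j*√2 (L(j) = 2 + ((j² + √(1 + 1)*j) - 7) = 2 + ((j² + √2*j) - 7) = 2 + ((j² + j*√2) - 7) = 2 + (-7 + j² + j*√2) = -5 + j² + j*√2)
L(-1)*7 + 0 = (-5 + (-1)² - √2)*7 + 0 = (-5 + 1 - √2)*7 + 0 = (-4 - √2)*7 + 0 = (-28 - 7*√2) + 0 = -28 - 7*√2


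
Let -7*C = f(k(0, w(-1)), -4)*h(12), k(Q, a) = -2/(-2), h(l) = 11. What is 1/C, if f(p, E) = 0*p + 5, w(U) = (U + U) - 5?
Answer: -7/55 ≈ -0.12727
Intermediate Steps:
w(U) = -5 + 2*U (w(U) = 2*U - 5 = -5 + 2*U)
k(Q, a) = 1 (k(Q, a) = -2*(-1/2) = 1)
f(p, E) = 5 (f(p, E) = 0 + 5 = 5)
C = -55/7 (C = -5*11/7 = -1/7*55 = -55/7 ≈ -7.8571)
1/C = 1/(-55/7) = -7/55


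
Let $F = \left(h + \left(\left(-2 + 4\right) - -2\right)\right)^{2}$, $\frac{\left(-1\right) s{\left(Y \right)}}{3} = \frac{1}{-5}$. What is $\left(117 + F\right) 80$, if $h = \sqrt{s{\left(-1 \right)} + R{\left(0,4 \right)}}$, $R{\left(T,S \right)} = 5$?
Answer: $11088 + 256 \sqrt{35} \approx 12603.0$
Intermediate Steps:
$s{\left(Y \right)} = \frac{3}{5}$ ($s{\left(Y \right)} = - \frac{3}{-5} = \left(-3\right) \left(- \frac{1}{5}\right) = \frac{3}{5}$)
$h = \frac{2 \sqrt{35}}{5}$ ($h = \sqrt{\frac{3}{5} + 5} = \sqrt{\frac{28}{5}} = \frac{2 \sqrt{35}}{5} \approx 2.3664$)
$F = \left(4 + \frac{2 \sqrt{35}}{5}\right)^{2}$ ($F = \left(\frac{2 \sqrt{35}}{5} + \left(\left(-2 + 4\right) - -2\right)\right)^{2} = \left(\frac{2 \sqrt{35}}{5} + \left(2 + 2\right)\right)^{2} = \left(\frac{2 \sqrt{35}}{5} + 4\right)^{2} = \left(4 + \frac{2 \sqrt{35}}{5}\right)^{2} \approx 40.531$)
$\left(117 + F\right) 80 = \left(117 + \left(\frac{108}{5} + \frac{16 \sqrt{35}}{5}\right)\right) 80 = \left(\frac{693}{5} + \frac{16 \sqrt{35}}{5}\right) 80 = 11088 + 256 \sqrt{35}$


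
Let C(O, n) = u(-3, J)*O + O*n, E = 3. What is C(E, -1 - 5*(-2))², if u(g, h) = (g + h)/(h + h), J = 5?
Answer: 19044/25 ≈ 761.76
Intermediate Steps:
u(g, h) = (g + h)/(2*h) (u(g, h) = (g + h)/((2*h)) = (g + h)*(1/(2*h)) = (g + h)/(2*h))
C(O, n) = O/5 + O*n (C(O, n) = ((½)*(-3 + 5)/5)*O + O*n = ((½)*(⅕)*2)*O + O*n = O/5 + O*n)
C(E, -1 - 5*(-2))² = (3*(⅕ + (-1 - 5*(-2))))² = (3*(⅕ + (-1 + 10)))² = (3*(⅕ + 9))² = (3*(46/5))² = (138/5)² = 19044/25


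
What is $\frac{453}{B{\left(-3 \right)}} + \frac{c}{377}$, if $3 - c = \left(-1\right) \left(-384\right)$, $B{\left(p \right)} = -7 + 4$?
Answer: $- \frac{57308}{377} \approx -152.01$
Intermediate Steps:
$B{\left(p \right)} = -3$
$c = -381$ ($c = 3 - \left(-1\right) \left(-384\right) = 3 - 384 = -381$)
$\frac{453}{B{\left(-3 \right)}} + \frac{c}{377} = \frac{453}{-3} - \frac{381}{377} = 453 \left(- \frac{1}{3}\right) - \frac{381}{377} = -151 - \frac{381}{377} = - \frac{57308}{377}$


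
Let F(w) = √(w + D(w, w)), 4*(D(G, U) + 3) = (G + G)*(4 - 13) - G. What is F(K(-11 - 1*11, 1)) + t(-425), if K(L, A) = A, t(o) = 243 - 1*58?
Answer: 185 + 3*I*√3/2 ≈ 185.0 + 2.5981*I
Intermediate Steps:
t(o) = 185 (t(o) = 243 - 58 = 185)
D(G, U) = -3 - 19*G/4 (D(G, U) = -3 + ((G + G)*(4 - 13) - G)/4 = -3 + ((2*G)*(-9) - G)/4 = -3 + (-18*G - G)/4 = -3 + (-19*G)/4 = -3 - 19*G/4)
F(w) = √(-3 - 15*w/4) (F(w) = √(w + (-3 - 19*w/4)) = √(-3 - 15*w/4))
F(K(-11 - 1*11, 1)) + t(-425) = √(-12 - 15*1)/2 + 185 = √(-12 - 15)/2 + 185 = √(-27)/2 + 185 = (3*I*√3)/2 + 185 = 3*I*√3/2 + 185 = 185 + 3*I*√3/2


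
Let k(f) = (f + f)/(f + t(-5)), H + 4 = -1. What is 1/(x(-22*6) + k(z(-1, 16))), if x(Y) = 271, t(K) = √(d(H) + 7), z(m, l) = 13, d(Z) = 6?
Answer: 1639/447718 + √13/447718 ≈ 0.0036688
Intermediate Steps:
H = -5 (H = -4 - 1 = -5)
t(K) = √13 (t(K) = √(6 + 7) = √13)
k(f) = 2*f/(f + √13) (k(f) = (f + f)/(f + √13) = (2*f)/(f + √13) = 2*f/(f + √13))
1/(x(-22*6) + k(z(-1, 16))) = 1/(271 + 2*13/(13 + √13)) = 1/(271 + 26/(13 + √13))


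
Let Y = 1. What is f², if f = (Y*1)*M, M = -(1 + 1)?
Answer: 4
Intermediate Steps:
M = -2 (M = -1*2 = -2)
f = -2 (f = (1*1)*(-2) = 1*(-2) = -2)
f² = (-2)² = 4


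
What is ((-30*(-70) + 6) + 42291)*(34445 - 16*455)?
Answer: 1206044505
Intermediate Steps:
((-30*(-70) + 6) + 42291)*(34445 - 16*455) = ((2100 + 6) + 42291)*(34445 - 7280) = (2106 + 42291)*27165 = 44397*27165 = 1206044505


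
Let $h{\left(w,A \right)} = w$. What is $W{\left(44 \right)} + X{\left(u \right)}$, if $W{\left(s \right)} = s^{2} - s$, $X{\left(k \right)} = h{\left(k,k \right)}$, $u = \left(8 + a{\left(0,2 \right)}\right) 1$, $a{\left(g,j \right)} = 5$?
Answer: $1905$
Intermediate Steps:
$u = 13$ ($u = \left(8 + 5\right) 1 = 13 \cdot 1 = 13$)
$X{\left(k \right)} = k$
$W{\left(44 \right)} + X{\left(u \right)} = 44 \left(-1 + 44\right) + 13 = 44 \cdot 43 + 13 = 1892 + 13 = 1905$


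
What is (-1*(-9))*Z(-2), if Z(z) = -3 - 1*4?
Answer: -63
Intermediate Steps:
Z(z) = -7 (Z(z) = -3 - 4 = -7)
(-1*(-9))*Z(-2) = -1*(-9)*(-7) = 9*(-7) = -63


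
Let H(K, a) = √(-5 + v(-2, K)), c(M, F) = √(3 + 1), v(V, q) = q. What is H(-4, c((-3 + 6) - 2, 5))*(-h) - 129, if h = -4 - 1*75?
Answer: -129 + 237*I ≈ -129.0 + 237.0*I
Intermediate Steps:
c(M, F) = 2 (c(M, F) = √4 = 2)
h = -79 (h = -4 - 75 = -79)
H(K, a) = √(-5 + K)
H(-4, c((-3 + 6) - 2, 5))*(-h) - 129 = √(-5 - 4)*(-1*(-79)) - 129 = √(-9)*79 - 129 = (3*I)*79 - 129 = 237*I - 129 = -129 + 237*I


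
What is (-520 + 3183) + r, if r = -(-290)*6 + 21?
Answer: 4424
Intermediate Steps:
r = 1761 (r = -29*(-60) + 21 = 1740 + 21 = 1761)
(-520 + 3183) + r = (-520 + 3183) + 1761 = 2663 + 1761 = 4424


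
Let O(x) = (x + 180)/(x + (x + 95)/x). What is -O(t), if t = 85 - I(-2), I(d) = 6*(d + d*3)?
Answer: -2191/943 ≈ -2.3234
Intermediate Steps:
I(d) = 24*d (I(d) = 6*(d + 3*d) = 6*(4*d) = 24*d)
t = 133 (t = 85 - 24*(-2) = 85 - 1*(-48) = 85 + 48 = 133)
O(x) = (180 + x)/(x + (95 + x)/x)
-O(t) = -133*(180 + 133)/(95 + 133 + 133**2) = -133*313/(95 + 133 + 17689) = -133*313/17917 = -1*2191/943 = -2191/943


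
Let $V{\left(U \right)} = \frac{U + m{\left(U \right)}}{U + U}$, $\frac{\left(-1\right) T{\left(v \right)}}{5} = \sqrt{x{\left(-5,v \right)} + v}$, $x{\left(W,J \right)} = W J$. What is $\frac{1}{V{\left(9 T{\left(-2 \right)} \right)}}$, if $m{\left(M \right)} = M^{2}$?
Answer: $- \frac{2}{16199} - \frac{180 \sqrt{2}}{16199} \approx -0.015838$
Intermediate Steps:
$x{\left(W,J \right)} = J W$
$T{\left(v \right)} = - 10 \sqrt{- v}$ ($T{\left(v \right)} = - 5 \sqrt{v \left(-5\right) + v} = - 5 \sqrt{- 5 v + v} = - 5 \sqrt{- 4 v} = - 5 \cdot 2 \sqrt{- v} = - 10 \sqrt{- v}$)
$V{\left(U \right)} = \frac{U + U^{2}}{2 U}$ ($V{\left(U \right)} = \frac{U + U^{2}}{U + U} = \frac{U + U^{2}}{2 U}$)
$\frac{1}{V{\left(9 T{\left(-2 \right)} \right)}} = \frac{1}{\frac{1}{2} + \frac{9 \left(- 10 \sqrt{\left(-1\right) \left(-2\right)}\right)}{2}} = \frac{1}{\frac{1}{2} + \frac{9 \left(- 10 \sqrt{2}\right)}{2}} = \frac{1}{\frac{1}{2} + \frac{\left(-90\right) \sqrt{2}}{2}} = \frac{1}{\frac{1}{2} - 45 \sqrt{2}}$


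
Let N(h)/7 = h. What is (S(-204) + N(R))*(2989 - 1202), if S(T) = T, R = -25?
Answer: -677273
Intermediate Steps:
N(h) = 7*h
(S(-204) + N(R))*(2989 - 1202) = (-204 + 7*(-25))*(2989 - 1202) = (-204 - 175)*1787 = -379*1787 = -677273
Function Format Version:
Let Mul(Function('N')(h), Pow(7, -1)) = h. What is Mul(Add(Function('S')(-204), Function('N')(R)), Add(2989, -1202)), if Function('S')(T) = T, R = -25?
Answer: -677273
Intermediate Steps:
Function('N')(h) = Mul(7, h)
Mul(Add(Function('S')(-204), Function('N')(R)), Add(2989, -1202)) = Mul(Add(-204, Mul(7, -25)), Add(2989, -1202)) = Mul(Add(-204, -175), 1787) = Mul(-379, 1787) = -677273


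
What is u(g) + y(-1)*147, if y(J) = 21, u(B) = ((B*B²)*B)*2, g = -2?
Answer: 3119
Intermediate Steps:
u(B) = 2*B⁴ (u(B) = (B³*B)*2 = B⁴*2 = 2*B⁴)
u(g) + y(-1)*147 = 2*(-2)⁴ + 21*147 = 2*16 + 3087 = 32 + 3087 = 3119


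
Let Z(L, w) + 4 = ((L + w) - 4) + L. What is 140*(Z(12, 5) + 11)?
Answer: 4480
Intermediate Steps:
Z(L, w) = -8 + w + 2*L (Z(L, w) = -4 + (((L + w) - 4) + L) = -4 + ((-4 + L + w) + L) = -4 + (-4 + w + 2*L) = -8 + w + 2*L)
140*(Z(12, 5) + 11) = 140*((-8 + 5 + 2*12) + 11) = 140*((-8 + 5 + 24) + 11) = 140*(21 + 11) = 140*32 = 4480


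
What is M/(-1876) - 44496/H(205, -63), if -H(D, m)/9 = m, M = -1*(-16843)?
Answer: -492193/5628 ≈ -87.454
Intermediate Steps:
M = 16843
H(D, m) = -9*m
M/(-1876) - 44496/H(205, -63) = 16843/(-1876) - 44496/((-9*(-63))) = 16843*(-1/1876) - 44496/567 = -16843/1876 - 44496*1/567 = -16843/1876 - 1648/21 = -492193/5628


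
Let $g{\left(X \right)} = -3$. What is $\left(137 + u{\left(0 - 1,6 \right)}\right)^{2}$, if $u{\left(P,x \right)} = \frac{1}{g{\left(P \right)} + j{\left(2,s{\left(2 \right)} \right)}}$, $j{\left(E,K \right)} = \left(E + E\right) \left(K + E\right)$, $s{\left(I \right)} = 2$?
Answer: $\frac{3175524}{169} \approx 18790.0$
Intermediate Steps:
$j{\left(E,K \right)} = 2 E \left(E + K\right)$
$u{\left(P,x \right)} = \frac{1}{13}$ ($u{\left(P,x \right)} = \frac{1}{-3 + 2 \cdot 2 \left(2 + 2\right)} = \frac{1}{-3 + 2 \cdot 2 \cdot 4} = \frac{1}{-3 + 16} = \frac{1}{13}$)
$\left(137 + u{\left(0 - 1,6 \right)}\right)^{2} = \left(137 + \frac{1}{13}\right)^{2} = \left(\frac{1782}{13}\right)^{2} = \frac{3175524}{169}$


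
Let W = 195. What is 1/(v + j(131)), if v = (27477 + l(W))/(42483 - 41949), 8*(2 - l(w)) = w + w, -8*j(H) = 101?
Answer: 1068/41377 ≈ 0.025811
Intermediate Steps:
j(H) = -101/8 (j(H) = -⅛*101 = -101/8)
l(w) = 2 - w/4 (l(w) = 2 - (w + w)/8 = 2 - w/4)
v = 109721/2136 (v = (27477 + (2 - ¼*195))/(42483 - 41949) = (27477 + (2 - 195/4))/534 = (27477 - 187/4)*(1/534) = (109721/4)*(1/534) = 109721/2136 ≈ 51.367)
1/(v + j(131)) = 1/(109721/2136 - 101/8) = 1/(41377/1068) = 1068/41377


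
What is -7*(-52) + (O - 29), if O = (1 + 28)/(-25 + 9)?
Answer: 5331/16 ≈ 333.19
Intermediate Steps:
O = -29/16 (O = 29/(-16) = 29*(-1/16) = -29/16 ≈ -1.8125)
-7*(-52) + (O - 29) = -7*(-52) + (-29/16 - 29) = 364 - 493/16 = 5331/16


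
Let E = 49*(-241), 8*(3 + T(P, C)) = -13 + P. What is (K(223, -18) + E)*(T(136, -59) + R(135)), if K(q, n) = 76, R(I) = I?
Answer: -13833207/8 ≈ -1.7292e+6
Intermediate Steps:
T(P, C) = -37/8 + P/8 (T(P, C) = -3 + (-13 + P)/8 = -3 + (-13/8 + P/8) = -37/8 + P/8)
E = -11809
(K(223, -18) + E)*(T(136, -59) + R(135)) = (76 - 11809)*((-37/8 + (⅛)*136) + 135) = -11733*((-37/8 + 17) + 135) = -11733*(99/8 + 135) = -11733*1179/8 = -13833207/8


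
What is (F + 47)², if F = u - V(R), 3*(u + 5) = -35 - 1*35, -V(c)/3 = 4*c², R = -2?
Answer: 40000/9 ≈ 4444.4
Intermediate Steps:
V(c) = -12*c²
u = -85/3 (u = -5 + (-35 - 1*35)/3 = -5 + (-35 - 35)/3 = -5 + (⅓)*(-70) = -5 - 70/3 = -85/3 ≈ -28.333)
F = 59/3 (F = -85/3 - (-12)*(-2)² = -85/3 - (-12)*4 = -85/3 - 1*(-48) = -85/3 + 48 = 59/3 ≈ 19.667)
(F + 47)² = (59/3 + 47)² = (200/3)² = 40000/9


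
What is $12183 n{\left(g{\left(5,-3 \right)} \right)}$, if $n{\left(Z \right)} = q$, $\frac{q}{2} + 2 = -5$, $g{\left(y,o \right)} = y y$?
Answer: $-170562$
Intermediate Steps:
$g{\left(y,o \right)} = y^{2}$
$q = -14$ ($q = -4 + 2 \left(-5\right) = -4 - 10 = -14$)
$n{\left(Z \right)} = -14$
$12183 n{\left(g{\left(5,-3 \right)} \right)} = 12183 \left(-14\right) = -170562$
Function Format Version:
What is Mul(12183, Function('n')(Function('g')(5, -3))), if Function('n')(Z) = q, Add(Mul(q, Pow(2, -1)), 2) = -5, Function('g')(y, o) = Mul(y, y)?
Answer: -170562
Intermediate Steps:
Function('g')(y, o) = Pow(y, 2)
q = -14 (q = Add(-4, Mul(2, -5)) = Add(-4, -10) = -14)
Function('n')(Z) = -14
Mul(12183, Function('n')(Function('g')(5, -3))) = Mul(12183, -14) = -170562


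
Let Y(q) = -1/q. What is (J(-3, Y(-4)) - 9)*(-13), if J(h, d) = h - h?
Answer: 117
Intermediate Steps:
J(h, d) = 0
(J(-3, Y(-4)) - 9)*(-13) = (0 - 9)*(-13) = -9*(-13) = 117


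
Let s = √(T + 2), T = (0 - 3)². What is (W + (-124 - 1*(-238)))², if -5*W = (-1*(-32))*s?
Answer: 336164/25 - 7296*√11/5 ≈ 8606.9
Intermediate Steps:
T = 9 (T = (-3)² = 9)
s = √11 (s = √(9 + 2) = √11 ≈ 3.3166)
W = -32*√11/5 (W = -(-1*(-32))*√11/5 = -32*√11/5 ≈ -21.226)
(W + (-124 - 1*(-238)))² = (-32*√11/5 + (-124 - 1*(-238)))² = (-32*√11/5 + (-124 + 238))² = (-32*√11/5 + 114)² = (114 - 32*√11/5)²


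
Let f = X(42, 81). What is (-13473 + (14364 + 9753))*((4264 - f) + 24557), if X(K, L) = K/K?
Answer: 306760080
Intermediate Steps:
X(K, L) = 1
f = 1
(-13473 + (14364 + 9753))*((4264 - f) + 24557) = (-13473 + (14364 + 9753))*((4264 - 1*1) + 24557) = (-13473 + 24117)*((4264 - 1) + 24557) = 10644*(4263 + 24557) = 10644*28820 = 306760080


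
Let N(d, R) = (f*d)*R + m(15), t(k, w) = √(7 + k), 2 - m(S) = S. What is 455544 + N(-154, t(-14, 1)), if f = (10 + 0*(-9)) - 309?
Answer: 455531 + 46046*I*√7 ≈ 4.5553e+5 + 1.2183e+5*I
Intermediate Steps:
m(S) = 2 - S
f = -299 (f = (10 + 0) - 309 = 10 - 309 = -299)
N(d, R) = -13 - 299*R*d (N(d, R) = (-299*d)*R + (2 - 1*15) = -299*R*d + (2 - 15) = -299*R*d - 13 = -13 - 299*R*d)
455544 + N(-154, t(-14, 1)) = 455544 + (-13 - 299*√(7 - 14)*(-154)) = 455544 + (-13 - 299*√(-7)*(-154)) = 455544 + (-13 - 299*I*√7*(-154)) = 455544 + (-13 + 46046*I*√7) = 455531 + 46046*I*√7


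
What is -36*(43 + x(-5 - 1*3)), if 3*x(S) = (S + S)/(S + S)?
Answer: -1560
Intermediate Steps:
x(S) = 1/3 (x(S) = ((S + S)/(S + S))/3 = ((2*S)/((2*S)))/3 = ((2*S)*(1/(2*S)))/3 = (1/3)*1 = 1/3)
-36*(43 + x(-5 - 1*3)) = -36*(43 + 1/3) = -36*130/3 = -1560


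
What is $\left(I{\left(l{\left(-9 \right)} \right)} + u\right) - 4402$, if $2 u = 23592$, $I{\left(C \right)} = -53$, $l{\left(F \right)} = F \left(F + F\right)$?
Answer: $7341$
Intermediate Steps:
$l{\left(F \right)} = 2 F^{2}$ ($l{\left(F \right)} = F 2 F = 2 F^{2}$)
$u = 11796$ ($u = \frac{1}{2} \cdot 23592 = 11796$)
$\left(I{\left(l{\left(-9 \right)} \right)} + u\right) - 4402 = \left(-53 + 11796\right) - 4402 = 11743 - 4402 = 7341$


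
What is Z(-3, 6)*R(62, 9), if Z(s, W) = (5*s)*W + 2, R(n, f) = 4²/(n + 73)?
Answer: -1408/135 ≈ -10.430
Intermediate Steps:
R(n, f) = 16/(73 + n)
Z(s, W) = 2 + 5*W*s (Z(s, W) = 5*W*s + 2 = 2 + 5*W*s)
Z(-3, 6)*R(62, 9) = (2 + 5*6*(-3))*(16/(73 + 62)) = (2 - 90)*(16/135) = -1408/135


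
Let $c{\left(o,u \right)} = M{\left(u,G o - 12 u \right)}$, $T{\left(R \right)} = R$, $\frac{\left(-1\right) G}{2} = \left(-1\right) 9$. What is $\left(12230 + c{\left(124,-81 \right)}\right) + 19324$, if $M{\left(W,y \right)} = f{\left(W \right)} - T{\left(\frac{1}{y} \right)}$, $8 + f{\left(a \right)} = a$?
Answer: $\frac{100813859}{3204} \approx 31465.0$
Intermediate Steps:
$G = 18$ ($G = - 2 \left(\left(-1\right) 9\right) = \left(-2\right) \left(-9\right) = 18$)
$f{\left(a \right)} = -8 + a$
$M{\left(W,y \right)} = -8 + W - \frac{1}{y}$ ($M{\left(W,y \right)} = \left(-8 + W\right) - \frac{1}{y} = -8 + W - \frac{1}{y}$)
$c{\left(o,u \right)} = -8 + u - \frac{1}{- 12 u + 18 o}$ ($c{\left(o,u \right)} = -8 + u - \frac{1}{18 o - 12 u} = -8 + u - \frac{1}{- 12 u + 18 o}$)
$\left(12230 + c{\left(124,-81 \right)}\right) + 19324 = \left(12230 - \left(89 + \frac{1}{\left(-12\right) \left(-81\right) + 18 \cdot 124}\right)\right) + 19324 = \left(12230 - \left(89 + \frac{1}{972 + 2232}\right)\right) + 19324 = \left(12230 - \frac{285157}{3204}\right) + 19324 = \frac{38899763}{3204} + 19324 = \frac{100813859}{3204}$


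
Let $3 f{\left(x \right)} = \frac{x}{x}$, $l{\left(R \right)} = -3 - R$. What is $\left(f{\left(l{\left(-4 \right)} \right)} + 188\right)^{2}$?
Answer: $\frac{319225}{9} \approx 35469.0$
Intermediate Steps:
$f{\left(x \right)} = \frac{1}{3}$ ($f{\left(x \right)} = \frac{x \frac{1}{x}}{3} = \frac{1}{3} \cdot 1 = \frac{1}{3}$)
$\left(f{\left(l{\left(-4 \right)} \right)} + 188\right)^{2} = \left(\frac{1}{3} + 188\right)^{2} = \left(\frac{565}{3}\right)^{2} = \frac{319225}{9}$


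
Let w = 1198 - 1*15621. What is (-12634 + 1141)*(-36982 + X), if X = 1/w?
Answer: 6130267210791/14423 ≈ 4.2503e+8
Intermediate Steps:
w = -14423 (w = 1198 - 15621 = -14423)
X = -1/14423 (X = 1/(-14423) = -1/14423 ≈ -6.9334e-5)
(-12634 + 1141)*(-36982 + X) = (-12634 + 1141)*(-36982 - 1/14423) = -11493*(-533391387/14423) = 6130267210791/14423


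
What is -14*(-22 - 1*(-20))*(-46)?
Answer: -1288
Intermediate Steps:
-14*(-22 - 1*(-20))*(-46) = -14*(-22 + 20)*(-46) = -14*(-2)*(-46) = 28*(-46) = -1288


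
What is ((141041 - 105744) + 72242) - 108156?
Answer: -617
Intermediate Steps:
((141041 - 105744) + 72242) - 108156 = (35297 + 72242) - 108156 = 107539 - 108156 = -617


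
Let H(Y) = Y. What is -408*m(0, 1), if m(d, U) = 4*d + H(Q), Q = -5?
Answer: 2040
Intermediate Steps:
m(d, U) = -5 + 4*d (m(d, U) = 4*d - 5 = -5 + 4*d)
-408*m(0, 1) = -408*(-5 + 4*0) = -408*(-5 + 0) = -408*(-5) = 2040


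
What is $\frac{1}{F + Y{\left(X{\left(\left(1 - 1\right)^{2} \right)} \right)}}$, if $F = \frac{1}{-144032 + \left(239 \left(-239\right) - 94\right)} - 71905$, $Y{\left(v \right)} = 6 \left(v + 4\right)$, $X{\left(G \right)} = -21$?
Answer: $- \frac{201247}{14491192730} \approx -1.3888 \cdot 10^{-5}$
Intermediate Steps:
$Y{\left(v \right)} = 24 + 6 v$ ($Y{\left(v \right)} = 6 \left(4 + v\right) = 24 + 6 v$)
$F = - \frac{14470665536}{201247}$ ($F = \frac{1}{-144032 - 57215} - 71905 = \frac{1}{-201247} - 71905 = - \frac{1}{201247} - 71905 = - \frac{14470665536}{201247} \approx -71905.0$)
$\frac{1}{F + Y{\left(X{\left(\left(1 - 1\right)^{2} \right)} \right)}} = \frac{1}{- \frac{14470665536}{201247} + \left(24 + 6 \left(-21\right)\right)} = \frac{1}{- \frac{14470665536}{201247} + \left(24 - 126\right)} = \frac{1}{- \frac{14470665536}{201247} - 102} = \frac{1}{- \frac{14491192730}{201247}} = - \frac{201247}{14491192730}$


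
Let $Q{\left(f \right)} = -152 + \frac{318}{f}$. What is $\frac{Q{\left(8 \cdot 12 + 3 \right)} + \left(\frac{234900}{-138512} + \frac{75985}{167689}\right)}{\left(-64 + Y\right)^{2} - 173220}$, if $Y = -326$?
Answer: $\frac{522712839271}{73582942017024} \approx 0.0071037$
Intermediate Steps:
$\frac{Q{\left(8 \cdot 12 + 3 \right)} + \left(\frac{234900}{-138512} + \frac{75985}{167689}\right)}{\left(-64 + Y\right)^{2} - 173220} = \frac{\left(-152 + \frac{318}{8 \cdot 12 + 3}\right) + \left(\frac{234900}{-138512} + \frac{75985}{167689}\right)}{\left(-64 - 326\right)^{2} - 173220} = \frac{\left(-152 + \frac{318}{96 + 3}\right) + \left(234900 \left(- \frac{1}{138512}\right) + 75985 \cdot \frac{1}{167689}\right)}{\left(-390\right)^{2} - 173220} = \frac{\left(-152 + \frac{318}{99}\right) + \left(- \frac{58725}{34628} + \frac{75985}{167689}\right)}{152100 - 173220} = \frac{\left(-152 + 318 \cdot \frac{1}{99}\right) - \frac{7216327945}{5806734692}}{-21120} = \left(\left(-152 + \frac{106}{33}\right) - \frac{7216327945}{5806734692}\right) \left(- \frac{1}{21120}\right) = \left(- \frac{4910}{33} - \frac{7216327945}{5806734692}\right) \left(- \frac{1}{21120}\right) = \left(- \frac{2613564196355}{17420204076}\right) \left(- \frac{1}{21120}\right) = \frac{522712839271}{73582942017024}$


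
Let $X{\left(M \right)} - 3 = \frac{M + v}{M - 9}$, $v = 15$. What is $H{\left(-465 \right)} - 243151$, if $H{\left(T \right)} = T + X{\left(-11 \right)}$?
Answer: $- \frac{1218066}{5} \approx -2.4361 \cdot 10^{5}$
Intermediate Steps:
$X{\left(M \right)} = 3 + \frac{15 + M}{-9 + M}$ ($X{\left(M \right)} = 3 + \frac{M + 15}{M - 9} = 3 + \frac{15 + M}{-9 + M}$)
$H{\left(T \right)} = \frac{14}{5} + T$ ($H{\left(T \right)} = T + \frac{4 \left(-3 - 11\right)}{-9 - 11} = T + 4 \frac{1}{-20} \left(-14\right) = T + 4 \left(- \frac{1}{20}\right) \left(-14\right) = T + \frac{14}{5} = \frac{14}{5} + T$)
$H{\left(-465 \right)} - 243151 = \left(\frac{14}{5} - 465\right) - 243151 = - \frac{2311}{5} - 243151 = - \frac{1218066}{5}$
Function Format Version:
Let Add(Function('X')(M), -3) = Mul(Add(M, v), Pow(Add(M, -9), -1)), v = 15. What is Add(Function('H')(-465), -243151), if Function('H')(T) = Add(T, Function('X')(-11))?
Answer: Rational(-1218066, 5) ≈ -2.4361e+5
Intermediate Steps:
Function('X')(M) = Add(3, Mul(Pow(Add(-9, M), -1), Add(15, M))) (Function('X')(M) = Add(3, Mul(Add(M, 15), Pow(Add(M, -9), -1))) = Add(3, Mul(Add(15, M), Pow(Add(-9, M), -1))) = Add(3, Mul(Pow(Add(-9, M), -1), Add(15, M))))
Function('H')(T) = Add(Rational(14, 5), T) (Function('H')(T) = Add(T, Mul(4, Pow(Add(-9, -11), -1), Add(-3, -11))) = Add(T, Mul(4, Pow(-20, -1), -14)) = Add(T, Mul(4, Rational(-1, 20), -14)) = Add(T, Rational(14, 5)) = Add(Rational(14, 5), T))
Add(Function('H')(-465), -243151) = Add(Add(Rational(14, 5), -465), -243151) = Add(Rational(-2311, 5), -243151) = Rational(-1218066, 5)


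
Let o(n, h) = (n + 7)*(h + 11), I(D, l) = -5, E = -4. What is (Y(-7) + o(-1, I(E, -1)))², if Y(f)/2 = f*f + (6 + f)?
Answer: 17424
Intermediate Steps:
o(n, h) = (7 + n)*(11 + h)
Y(f) = 12 + 2*f + 2*f² (Y(f) = 2*(f*f + (6 + f)) = 2*(f² + (6 + f)) = 2*(6 + f + f²) = 12 + 2*f + 2*f²)
(Y(-7) + o(-1, I(E, -1)))² = ((12 + 2*(-7) + 2*(-7)²) + (77 + 7*(-5) + 11*(-1) - 5*(-1)))² = ((12 - 14 + 2*49) + (77 - 35 - 11 + 5))² = ((12 - 14 + 98) + 36)² = (96 + 36)² = 132² = 17424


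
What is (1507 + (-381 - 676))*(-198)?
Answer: -89100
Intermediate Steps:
(1507 + (-381 - 676))*(-198) = (1507 - 1057)*(-198) = 450*(-198) = -89100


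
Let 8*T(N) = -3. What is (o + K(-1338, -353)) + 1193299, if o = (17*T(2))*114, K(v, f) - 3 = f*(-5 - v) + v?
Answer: 2882753/4 ≈ 7.2069e+5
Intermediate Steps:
T(N) = -3/8 (T(N) = (⅛)*(-3) = -3/8)
K(v, f) = 3 + v + f*(-5 - v) (K(v, f) = 3 + (f*(-5 - v) + v) = 3 + (v + f*(-5 - v)) = 3 + v + f*(-5 - v))
o = -2907/4 (o = (17*(-3/8))*114 = -51/8*114 = -2907/4 ≈ -726.75)
(o + K(-1338, -353)) + 1193299 = (-2907/4 + (3 - 1338 - 5*(-353) - 1*(-353)*(-1338))) + 1193299 = (-2907/4 + (3 - 1338 + 1765 - 472314)) + 1193299 = (-2907/4 - 471884) + 1193299 = -1890443/4 + 1193299 = 2882753/4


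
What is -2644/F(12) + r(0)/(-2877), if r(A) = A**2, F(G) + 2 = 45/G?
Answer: -10576/7 ≈ -1510.9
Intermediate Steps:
F(G) = -2 + 45/G
-2644/F(12) + r(0)/(-2877) = -2644/(-2 + 45/12) + 0**2/(-2877) = -2644/(-2 + 45*(1/12)) + 0*(-1/2877) = -2644/(-2 + 15/4) + 0 = -2644/7/4 + 0 = -2644*4/7 + 0 = -10576/7 + 0 = -10576/7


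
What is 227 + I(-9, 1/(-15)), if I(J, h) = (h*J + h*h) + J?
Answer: 49186/225 ≈ 218.60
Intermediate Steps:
I(J, h) = J + h² + J*h (I(J, h) = (J*h + h²) + J = (h² + J*h) + J = J + h² + J*h)
227 + I(-9, 1/(-15)) = 227 + (-9 + (1/(-15))² - 9/(-15)) = 227 + (-9 + (-1/15)² - 9*(-1/15)) = 227 + (-9 + 1/225 + ⅗) = 227 - 1889/225 = 49186/225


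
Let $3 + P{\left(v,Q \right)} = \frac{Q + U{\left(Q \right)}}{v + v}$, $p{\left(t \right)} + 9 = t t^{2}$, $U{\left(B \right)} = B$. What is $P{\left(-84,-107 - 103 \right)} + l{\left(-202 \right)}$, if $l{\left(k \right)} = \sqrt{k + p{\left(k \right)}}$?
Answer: $- \frac{1}{2} + i \sqrt{8242619} \approx -0.5 + 2871.0 i$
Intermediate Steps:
$p{\left(t \right)} = -9 + t^{3}$ ($p{\left(t \right)} = -9 + t t^{2} = -9 + t^{3}$)
$P{\left(v,Q \right)} = -3 + \frac{Q}{v}$ ($P{\left(v,Q \right)} = -3 + \frac{Q + Q}{v + v} = -3 + \frac{2 Q}{2 v} = -3 + 2 Q \frac{1}{2 v} = -3 + \frac{Q}{v}$)
$l{\left(k \right)} = \sqrt{-9 + k + k^{3}}$ ($l{\left(k \right)} = \sqrt{k + \left(-9 + k^{3}\right)} = \sqrt{-9 + k + k^{3}}$)
$P{\left(-84,-107 - 103 \right)} + l{\left(-202 \right)} = \left(-3 + \frac{-107 - 103}{-84}\right) + \sqrt{-9 - 202 + \left(-202\right)^{3}} = \left(-3 + \left(-107 - 103\right) \left(- \frac{1}{84}\right)\right) + \sqrt{-9 - 202 - 8242408} = \left(-3 - - \frac{5}{2}\right) + \sqrt{-8242619} = \left(-3 + \frac{5}{2}\right) + i \sqrt{8242619} = - \frac{1}{2} + i \sqrt{8242619}$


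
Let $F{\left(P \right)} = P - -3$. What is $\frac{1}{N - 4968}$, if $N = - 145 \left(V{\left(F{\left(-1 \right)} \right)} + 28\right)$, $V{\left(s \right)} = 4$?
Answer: $- \frac{1}{9608} \approx -0.00010408$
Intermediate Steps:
$F{\left(P \right)} = 3 + P$ ($F{\left(P \right)} = P + 3 = 3 + P$)
$N = -4640$ ($N = - 145 \left(4 + 28\right) = \left(-145\right) 32 = -4640$)
$\frac{1}{N - 4968} = \frac{1}{-4640 - 4968} = \frac{1}{-9608} = - \frac{1}{9608}$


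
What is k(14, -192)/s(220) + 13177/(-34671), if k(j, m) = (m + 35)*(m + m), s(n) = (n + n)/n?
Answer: 1045109447/34671 ≈ 30144.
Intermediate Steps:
s(n) = 2 (s(n) = (2*n)/n = 2)
k(j, m) = 2*m*(35 + m) (k(j, m) = (35 + m)*(2*m) = 2*m*(35 + m))
k(14, -192)/s(220) + 13177/(-34671) = (2*(-192)*(35 - 192))/2 + 13177/(-34671) = (2*(-192)*(-157))*(1/2) + 13177*(-1/34671) = 60288*(1/2) - 13177/34671 = 30144 - 13177/34671 = 1045109447/34671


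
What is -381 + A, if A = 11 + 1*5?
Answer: -365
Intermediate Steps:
A = 16 (A = 11 + 5 = 16)
-381 + A = -381 + 16 = -365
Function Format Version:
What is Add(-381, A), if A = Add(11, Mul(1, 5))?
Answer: -365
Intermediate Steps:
A = 16 (A = Add(11, 5) = 16)
Add(-381, A) = Add(-381, 16) = -365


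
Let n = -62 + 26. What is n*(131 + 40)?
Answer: -6156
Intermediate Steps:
n = -36
n*(131 + 40) = -36*(131 + 40) = -36*171 = -6156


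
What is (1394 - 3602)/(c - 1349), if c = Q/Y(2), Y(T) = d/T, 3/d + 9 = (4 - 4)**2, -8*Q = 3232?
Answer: -2208/1075 ≈ -2.0540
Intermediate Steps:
Q = -404 (Q = -1/8*3232 = -404)
d = -1/3 (d = 3/(-9 + (4 - 4)**2) = 3/(-9 + 0**2) = 3/(-9 + 0) = 3/(-9) = 3*(-1/9) = -1/3 ≈ -0.33333)
Y(T) = -1/(3*T)
c = 2424 (c = -404/((-1/3/2)) = -404/((-1/3*1/2)) = -404/(-1/6) = -404*(-6) = 2424)
(1394 - 3602)/(c - 1349) = (1394 - 3602)/(2424 - 1349) = -2208/1075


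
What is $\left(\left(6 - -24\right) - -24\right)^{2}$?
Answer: $2916$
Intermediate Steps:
$\left(\left(6 - -24\right) - -24\right)^{2} = \left(\left(6 + 24\right) + 24\right)^{2} = \left(30 + 24\right)^{2} = 54^{2} = 2916$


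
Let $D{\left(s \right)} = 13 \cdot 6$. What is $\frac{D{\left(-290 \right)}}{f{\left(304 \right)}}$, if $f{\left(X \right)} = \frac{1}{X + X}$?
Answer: $47424$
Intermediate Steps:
$D{\left(s \right)} = 78$
$f{\left(X \right)} = \frac{1}{2 X}$
$\frac{D{\left(-290 \right)}}{f{\left(304 \right)}} = \frac{78}{\frac{1}{2} \cdot \frac{1}{304}} = 78 \frac{1}{\frac{1}{608}} = 78 \cdot 608 = 47424$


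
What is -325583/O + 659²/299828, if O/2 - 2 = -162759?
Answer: 119491722579/48799105796 ≈ 2.4486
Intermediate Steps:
O = -325514 (O = 4 + 2*(-162759) = 4 - 325518 = -325514)
-325583/O + 659²/299828 = -325583/(-325514) + 659²/299828 = -325583*(-1/325514) + 434281*(1/299828) = 325583/325514 + 434281/299828 = 119491722579/48799105796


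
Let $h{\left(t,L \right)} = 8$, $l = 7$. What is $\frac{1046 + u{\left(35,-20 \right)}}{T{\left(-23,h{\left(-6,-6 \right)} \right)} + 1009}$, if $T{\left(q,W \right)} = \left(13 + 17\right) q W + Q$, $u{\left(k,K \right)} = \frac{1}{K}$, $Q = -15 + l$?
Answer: $- \frac{20919}{90380} \approx -0.23146$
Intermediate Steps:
$Q = -8$ ($Q = -15 + 7 = -8$)
$T{\left(q,W \right)} = -8 + 30 W q$ ($T{\left(q,W \right)} = \left(13 + 17\right) q W - 8 = 30 q W - 8 = 30 W q - 8 = -8 + 30 W q$)
$\frac{1046 + u{\left(35,-20 \right)}}{T{\left(-23,h{\left(-6,-6 \right)} \right)} + 1009} = \frac{1046 + \frac{1}{-20}}{\left(-8 + 30 \cdot 8 \left(-23\right)\right) + 1009} = \frac{1046 - \frac{1}{20}}{\left(-8 - 5520\right) + 1009} = \frac{20919}{20 \left(-5528 + 1009\right)} = \frac{20919}{20 \left(-4519\right)} = \frac{20919}{20} \left(- \frac{1}{4519}\right) = - \frac{20919}{90380}$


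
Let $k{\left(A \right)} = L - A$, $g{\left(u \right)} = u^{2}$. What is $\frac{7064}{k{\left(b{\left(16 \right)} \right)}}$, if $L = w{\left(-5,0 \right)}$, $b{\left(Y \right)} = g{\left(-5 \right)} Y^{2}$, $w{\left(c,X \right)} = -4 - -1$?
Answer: $- \frac{7064}{6403} \approx -1.1032$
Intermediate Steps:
$w{\left(c,X \right)} = -3$ ($w{\left(c,X \right)} = -4 + 1 = -3$)
$b{\left(Y \right)} = 25 Y^{2}$ ($b{\left(Y \right)} = \left(-5\right)^{2} Y^{2} = 25 Y^{2}$)
$L = -3$
$k{\left(A \right)} = -3 - A$
$\frac{7064}{k{\left(b{\left(16 \right)} \right)}} = \frac{7064}{-3 - 25 \cdot 16^{2}} = \frac{7064}{-3 - 25 \cdot 256} = \frac{7064}{-3 - 6400} = \frac{7064}{-6403} = 7064 \left(- \frac{1}{6403}\right) = - \frac{7064}{6403}$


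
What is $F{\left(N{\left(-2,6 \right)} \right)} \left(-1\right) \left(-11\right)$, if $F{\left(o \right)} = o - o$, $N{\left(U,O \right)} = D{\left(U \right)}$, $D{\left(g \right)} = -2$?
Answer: $0$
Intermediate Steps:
$N{\left(U,O \right)} = -2$
$F{\left(o \right)} = 0$
$F{\left(N{\left(-2,6 \right)} \right)} \left(-1\right) \left(-11\right) = 0 \left(-1\right) \left(-11\right) = 0 \left(-11\right) = 0$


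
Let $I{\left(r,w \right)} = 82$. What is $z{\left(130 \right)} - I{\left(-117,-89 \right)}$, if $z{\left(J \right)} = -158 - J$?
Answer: $-370$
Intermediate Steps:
$z{\left(130 \right)} - I{\left(-117,-89 \right)} = \left(-158 - 130\right) - 82 = -288 - 82 = -370$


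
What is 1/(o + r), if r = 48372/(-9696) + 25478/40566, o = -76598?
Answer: -16388664/1255410352733 ≈ -1.3054e-5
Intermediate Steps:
r = -71467661/16388664 (r = 48372*(-1/9696) + 25478*(1/40566) = -4031/808 + 12739/20283 = -71467661/16388664 ≈ -4.3608)
1/(o + r) = 1/(-76598 - 71467661/16388664) = 1/(-1255410352733/16388664) = -16388664/1255410352733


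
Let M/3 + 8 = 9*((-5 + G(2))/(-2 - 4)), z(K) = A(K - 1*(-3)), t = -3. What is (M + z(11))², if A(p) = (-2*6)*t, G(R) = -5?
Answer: 3249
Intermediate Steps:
A(p) = 36 (A(p) = -2*6*(-3) = -12*(-3) = 36)
z(K) = 36
M = 21 (M = -24 + 3*(9*((-5 - 5)/(-2 - 4))) = -24 + 3*(9*(-10/(-6))) = -24 + 3*(9*(-10*(-⅙))) = -24 + 3*(9*(5/3)) = -24 + 3*15 = -24 + 45 = 21)
(M + z(11))² = (21 + 36)² = 57² = 3249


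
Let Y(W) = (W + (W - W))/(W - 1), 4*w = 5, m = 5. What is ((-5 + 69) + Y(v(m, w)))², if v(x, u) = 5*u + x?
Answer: 7123561/1681 ≈ 4237.7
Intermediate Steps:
w = 5/4 (w = (¼)*5 = 5/4 ≈ 1.2500)
v(x, u) = x + 5*u
Y(W) = W/(-1 + W) (Y(W) = (W + 0)/(-1 + W) = W/(-1 + W))
((-5 + 69) + Y(v(m, w)))² = ((-5 + 69) + (5 + 5*(5/4))/(-1 + (5 + 5*(5/4))))² = (64 + (5 + 25/4)/(-1 + (5 + 25/4)))² = (64 + 45/(4*(-1 + 45/4)))² = (64 + 45/(4*(41/4)))² = (64 + (45/4)*(4/41))² = (64 + 45/41)² = (2669/41)² = 7123561/1681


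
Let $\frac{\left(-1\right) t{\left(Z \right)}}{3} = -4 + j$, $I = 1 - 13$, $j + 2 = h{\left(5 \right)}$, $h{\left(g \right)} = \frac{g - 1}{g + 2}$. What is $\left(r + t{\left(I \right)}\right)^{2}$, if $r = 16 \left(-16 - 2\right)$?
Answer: $\frac{3617604}{49} \approx 73829.0$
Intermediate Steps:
$h{\left(g \right)} = \frac{-1 + g}{2 + g}$
$j = - \frac{10}{7}$ ($j = -2 + \frac{-1 + 5}{2 + 5} = -2 + \frac{1}{7} \cdot 4 = -2 + \frac{4}{7} = - \frac{10}{7} \approx -1.4286$)
$r = -288$ ($r = 16 \left(-18\right) = -288$)
$I = -12$ ($I = 1 - 13 = -12$)
$t{\left(Z \right)} = \frac{114}{7}$ ($t{\left(Z \right)} = - 3 \left(-4 - \frac{10}{7}\right) = \left(-3\right) \left(- \frac{38}{7}\right) = \frac{114}{7}$)
$\left(r + t{\left(I \right)}\right)^{2} = \left(-288 + \frac{114}{7}\right)^{2} = \left(- \frac{1902}{7}\right)^{2} = \frac{3617604}{49}$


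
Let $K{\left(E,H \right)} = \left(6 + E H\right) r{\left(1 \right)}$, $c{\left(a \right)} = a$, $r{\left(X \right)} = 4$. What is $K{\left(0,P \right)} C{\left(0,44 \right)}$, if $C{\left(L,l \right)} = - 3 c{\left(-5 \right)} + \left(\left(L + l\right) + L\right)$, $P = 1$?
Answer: $1416$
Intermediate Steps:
$K{\left(E,H \right)} = 24 + 4 E H$ ($K{\left(E,H \right)} = \left(6 + E H\right) 4 = 24 + 4 E H$)
$C{\left(L,l \right)} = 15 + l + 2 L$ ($C{\left(L,l \right)} = \left(-3\right) \left(-5\right) + \left(\left(L + l\right) + L\right) = 15 + \left(l + 2 L\right) = 15 + l + 2 L$)
$K{\left(0,P \right)} C{\left(0,44 \right)} = \left(24 + 4 \cdot 0 \cdot 1\right) \left(15 + 44 + 2 \cdot 0\right) = \left(24 + 0\right) \left(15 + 44 + 0\right) = 24 \cdot 59 = 1416$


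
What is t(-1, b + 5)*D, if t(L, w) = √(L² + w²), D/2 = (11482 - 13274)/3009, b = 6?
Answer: -3584*√122/3009 ≈ -13.156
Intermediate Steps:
D = -3584/3009 (D = 2*((11482 - 13274)/3009) = 2*(-1792*1/3009) = 2*(-1792/3009) = -3584/3009 ≈ -1.1911)
t(-1, b + 5)*D = √((-1)² + (6 + 5)²)*(-3584/3009) = √(1 + 11²)*(-3584/3009) = √(1 + 121)*(-3584/3009) = √122*(-3584/3009) = -3584*√122/3009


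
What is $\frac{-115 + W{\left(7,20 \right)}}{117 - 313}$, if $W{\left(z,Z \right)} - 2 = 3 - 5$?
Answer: $\frac{115}{196} \approx 0.58673$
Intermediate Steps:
$W{\left(z,Z \right)} = 0$ ($W{\left(z,Z \right)} = 2 + \left(3 - 5\right) = 2 - 2 = 0$)
$\frac{-115 + W{\left(7,20 \right)}}{117 - 313} = \frac{-115 + 0}{117 - 313} = - \frac{115}{-196} = \left(-115\right) \left(- \frac{1}{196}\right) = \frac{115}{196}$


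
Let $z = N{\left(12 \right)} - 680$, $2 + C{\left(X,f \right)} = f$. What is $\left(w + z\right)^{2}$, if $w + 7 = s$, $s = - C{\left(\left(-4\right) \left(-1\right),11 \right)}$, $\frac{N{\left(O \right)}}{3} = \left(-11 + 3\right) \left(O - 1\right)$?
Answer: $921600$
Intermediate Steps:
$N{\left(O \right)} = 24 - 24 O$ ($N{\left(O \right)} = 3 \left(-11 + 3\right) \left(O - 1\right) = 3 \left(- 8 \left(-1 + O\right)\right) = 3 \left(8 - 8 O\right) = 24 - 24 O$)
$C{\left(X,f \right)} = -2 + f$
$z = -944$ ($z = \left(24 - 288\right) - 680 = -264 - 680 = -944$)
$s = -9$ ($s = - (-2 + 11) = \left(-1\right) 9 = -9$)
$w = -16$ ($w = -7 - 9 = -16$)
$\left(w + z\right)^{2} = \left(-16 - 944\right)^{2} = \left(-960\right)^{2} = 921600$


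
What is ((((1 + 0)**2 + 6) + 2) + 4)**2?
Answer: 169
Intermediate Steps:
((((1 + 0)**2 + 6) + 2) + 4)**2 = (((1**2 + 6) + 2) + 4)**2 = (((1 + 6) + 2) + 4)**2 = ((7 + 2) + 4)**2 = (9 + 4)**2 = 13**2 = 169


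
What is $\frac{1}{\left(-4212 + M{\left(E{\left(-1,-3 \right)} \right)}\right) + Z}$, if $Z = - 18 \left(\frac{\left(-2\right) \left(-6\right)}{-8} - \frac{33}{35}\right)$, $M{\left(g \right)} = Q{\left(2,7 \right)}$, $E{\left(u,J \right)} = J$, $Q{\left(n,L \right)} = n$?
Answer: $- \frac{35}{145811} \approx -0.00024004$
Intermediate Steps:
$M{\left(g \right)} = 2$
$Z = \frac{1539}{35}$ ($Z = - 18 \left(12 \left(- \frac{1}{8}\right) - \frac{33}{35}\right) = - 18 \left(- \frac{3}{2} - \frac{33}{35}\right) = \left(-18\right) \left(- \frac{171}{70}\right) = \frac{1539}{35} \approx 43.971$)
$\frac{1}{\left(-4212 + M{\left(E{\left(-1,-3 \right)} \right)}\right) + Z} = \frac{1}{\left(-4212 + 2\right) + \frac{1539}{35}} = \frac{1}{-4210 + \frac{1539}{35}} = \frac{1}{- \frac{145811}{35}} = - \frac{35}{145811}$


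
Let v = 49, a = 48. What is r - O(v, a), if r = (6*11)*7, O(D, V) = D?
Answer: 413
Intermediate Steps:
r = 462 (r = 66*7 = 462)
r - O(v, a) = 462 - 1*49 = 462 - 49 = 413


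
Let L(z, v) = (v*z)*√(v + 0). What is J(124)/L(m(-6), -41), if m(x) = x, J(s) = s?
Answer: -62*I*√41/5043 ≈ -0.078722*I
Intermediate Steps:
L(z, v) = z*v^(3/2) (L(z, v) = (v*z)*√v = z*v^(3/2))
J(124)/L(m(-6), -41) = 124/((-(-246)*I*√41)) = 124/((246*I*√41)) = 124*(-I*√41/10086) = -62*I*√41/5043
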